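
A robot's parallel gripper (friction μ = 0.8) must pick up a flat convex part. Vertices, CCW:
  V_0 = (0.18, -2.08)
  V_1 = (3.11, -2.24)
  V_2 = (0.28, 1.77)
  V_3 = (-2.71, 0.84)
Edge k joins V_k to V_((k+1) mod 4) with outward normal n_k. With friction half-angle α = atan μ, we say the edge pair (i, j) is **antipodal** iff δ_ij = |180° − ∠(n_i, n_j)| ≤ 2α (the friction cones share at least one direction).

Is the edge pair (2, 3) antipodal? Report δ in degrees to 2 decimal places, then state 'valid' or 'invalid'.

δ = 62.57°, valid

α = atan 0.8 = 38.66°;  2α = 77.32°
edge 2: e_2 = (-2.99, -0.93);  n_2 = (-0.2970, +0.9549)
edge 3: e_3 = (+2.89, -2.92);  n_3 = (-0.7107, -0.7034)
∠(n_2, n_3) = 117.43°
δ = |180° − 117.43°| = 62.57°
62.57° ≤ 2α = 77.32°  →  valid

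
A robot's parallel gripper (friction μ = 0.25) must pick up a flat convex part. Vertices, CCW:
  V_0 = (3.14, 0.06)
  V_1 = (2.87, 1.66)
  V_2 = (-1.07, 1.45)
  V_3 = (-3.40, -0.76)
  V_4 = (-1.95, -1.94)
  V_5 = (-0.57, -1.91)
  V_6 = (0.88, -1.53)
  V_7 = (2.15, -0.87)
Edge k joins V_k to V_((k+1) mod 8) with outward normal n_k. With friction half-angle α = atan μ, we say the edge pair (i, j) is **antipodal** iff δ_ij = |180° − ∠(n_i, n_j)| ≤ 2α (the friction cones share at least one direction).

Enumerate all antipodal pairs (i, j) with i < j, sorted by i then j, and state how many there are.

α = atan 0.25 = 14.04°;  2α = 28.07°
n_0 = (+0.9861, +0.1664)
n_1 = (-0.0532, +0.9986)
n_2 = (-0.6882, +0.7255)
n_3 = (-0.6312, -0.7756)
n_4 = (+0.0217, -0.9998)
n_5 = (+0.2535, -0.9673)
n_6 = (+0.4611, -0.8873)
n_7 = (+0.6847, -0.7288)
  (0,1): δ = 96.53°  ·
  (0,2): δ = 56.09°  ·
  (0,3): δ = 41.28°  ·
  (0,4): δ = 81.67°  ·
  (0,5): δ = 95.11°  ·
  (0,6): δ = 107.88°  ·
  (0,7): δ = 123.63°  ·
  (1,2): δ = 139.57°  ·
  (1,3): δ = 42.19°  ·
  (1,4): δ = 1.81°  ✓
  (1,5): δ = 11.63°  ✓
  (1,6): δ = 24.41°  ✓
  (1,7): δ = 40.16°  ·
  (2,3): δ = 82.62°  ·
  (2,4): δ = 42.24°  ·
  (2,5): δ = 28.80°  ·
  (2,6): δ = 16.03°  ✓
  (2,7): δ = 0.28°  ✓
  (3,4): δ = 139.62°  ·
  (3,5): δ = 126.18°  ·
  (3,6): δ = 113.40°  ·
  (3,7): δ = 97.65°  ·
  (4,5): δ = 166.56°  ·
  (4,6): δ = 153.79°  ·
  (4,7): δ = 138.04°  ·
  (5,6): δ = 167.22°  ·
  (5,7): δ = 151.48°  ·
  (6,7): δ = 164.25°  ·
antipodal pairs: 5

count = 5; pairs: (1,4), (1,5), (1,6), (2,6), (2,7)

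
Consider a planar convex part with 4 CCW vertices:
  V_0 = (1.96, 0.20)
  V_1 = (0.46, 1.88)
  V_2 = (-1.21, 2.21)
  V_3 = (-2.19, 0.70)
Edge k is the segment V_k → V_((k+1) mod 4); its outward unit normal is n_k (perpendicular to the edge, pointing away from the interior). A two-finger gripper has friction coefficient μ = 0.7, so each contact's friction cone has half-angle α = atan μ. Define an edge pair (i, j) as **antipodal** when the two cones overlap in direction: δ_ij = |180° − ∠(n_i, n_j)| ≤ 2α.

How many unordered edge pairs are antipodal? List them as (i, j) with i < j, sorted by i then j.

α = atan 0.7 = 34.99°;  2α = 69.98°
n_0 = (+0.7459, +0.6660)
n_1 = (+0.1939, +0.9810)
n_2 = (-0.8388, +0.5444)
n_3 = (-0.1196, -0.9928)
  (0,1): δ = 142.94°  ·
  (0,2): δ = 74.74°  ·
  (0,3): δ = 41.37°  ✓
  (1,2): δ = 111.81°  ·
  (1,3): δ = 4.31°  ✓
  (2,3): δ = 63.89°  ✓
antipodal pairs: 3

count = 3; pairs: (0,3), (1,3), (2,3)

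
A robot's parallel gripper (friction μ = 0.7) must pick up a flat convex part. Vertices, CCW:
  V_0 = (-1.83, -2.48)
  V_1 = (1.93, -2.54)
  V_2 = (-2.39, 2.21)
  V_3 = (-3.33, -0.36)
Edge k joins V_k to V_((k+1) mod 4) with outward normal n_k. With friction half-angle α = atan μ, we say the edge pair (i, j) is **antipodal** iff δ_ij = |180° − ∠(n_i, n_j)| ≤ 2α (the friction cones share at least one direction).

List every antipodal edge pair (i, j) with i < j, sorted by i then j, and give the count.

count = 3; pairs: (0,1), (1,2), (1,3)

α = atan 0.7 = 34.99°;  2α = 69.98°
n_0 = (-0.0160, -0.9999)
n_1 = (+0.7398, +0.6728)
n_2 = (-0.9392, +0.3435)
n_3 = (-0.8163, -0.5776)
  (0,1): δ = 46.80°  ✓
  (0,2): δ = 70.82°  ·
  (0,3): δ = 126.20°  ·
  (1,2): δ = 62.38°  ✓
  (1,3): δ = 7.00°  ✓
  (2,3): δ = 124.63°  ·
antipodal pairs: 3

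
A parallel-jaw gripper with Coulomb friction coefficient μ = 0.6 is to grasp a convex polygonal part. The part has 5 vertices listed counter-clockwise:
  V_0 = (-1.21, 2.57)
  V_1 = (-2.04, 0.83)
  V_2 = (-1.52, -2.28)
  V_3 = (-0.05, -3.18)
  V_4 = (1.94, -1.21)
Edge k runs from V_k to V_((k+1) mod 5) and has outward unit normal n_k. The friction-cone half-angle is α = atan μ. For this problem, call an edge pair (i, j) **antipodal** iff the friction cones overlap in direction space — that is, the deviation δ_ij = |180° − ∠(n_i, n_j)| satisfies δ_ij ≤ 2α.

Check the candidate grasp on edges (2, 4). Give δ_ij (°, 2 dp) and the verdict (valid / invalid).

α = atan 0.6 = 30.96°;  2α = 61.93°
edge 2: e_2 = (+1.47, -0.90);  n_2 = (-0.5222, -0.8529)
edge 4: e_4 = (-3.15, +3.78);  n_4 = (+0.7682, +0.6402)
∠(n_2, n_4) = 161.28°
δ = |180° − 161.28°| = 18.72°
18.72° ≤ 2α = 61.93°  →  valid

δ = 18.72°, valid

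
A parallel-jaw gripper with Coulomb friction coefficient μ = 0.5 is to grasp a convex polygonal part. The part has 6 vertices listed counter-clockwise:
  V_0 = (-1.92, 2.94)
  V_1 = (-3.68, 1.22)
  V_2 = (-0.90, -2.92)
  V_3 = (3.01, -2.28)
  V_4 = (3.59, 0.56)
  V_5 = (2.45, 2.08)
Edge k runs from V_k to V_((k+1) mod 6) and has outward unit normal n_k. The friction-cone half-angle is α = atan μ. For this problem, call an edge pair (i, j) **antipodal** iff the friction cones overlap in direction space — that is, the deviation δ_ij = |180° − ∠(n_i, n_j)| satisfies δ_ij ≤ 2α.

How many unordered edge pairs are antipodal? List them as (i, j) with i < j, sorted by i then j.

count = 6; pairs: (0,2), (0,3), (1,3), (1,4), (1,5), (2,5)

α = atan 0.5 = 26.57°;  2α = 53.13°
n_0 = (-0.6989, +0.7152)
n_1 = (-0.8302, -0.5575)
n_2 = (+0.1615, -0.9869)
n_3 = (+0.9798, -0.2001)
n_4 = (+0.8000, +0.6000)
n_5 = (+0.1931, +0.9812)
  (0,1): δ = 100.46°  ·
  (0,2): δ = 35.05°  ✓
  (0,3): δ = 34.12°  ✓
  (0,4): δ = 82.53°  ·
  (0,5): δ = 124.53°  ·
  (1,2): δ = 114.59°  ·
  (1,3): δ = 45.42°  ✓
  (1,4): δ = 2.99°  ✓
  (1,5): δ = 44.99°  ✓
  (2,3): δ = 110.84°  ·
  (2,4): δ = 62.43°  ·
  (2,5): δ = 20.43°  ✓
  (3,4): δ = 131.59°  ·
  (3,5): δ = 89.59°  ·
  (4,5): δ = 138.00°  ·
antipodal pairs: 6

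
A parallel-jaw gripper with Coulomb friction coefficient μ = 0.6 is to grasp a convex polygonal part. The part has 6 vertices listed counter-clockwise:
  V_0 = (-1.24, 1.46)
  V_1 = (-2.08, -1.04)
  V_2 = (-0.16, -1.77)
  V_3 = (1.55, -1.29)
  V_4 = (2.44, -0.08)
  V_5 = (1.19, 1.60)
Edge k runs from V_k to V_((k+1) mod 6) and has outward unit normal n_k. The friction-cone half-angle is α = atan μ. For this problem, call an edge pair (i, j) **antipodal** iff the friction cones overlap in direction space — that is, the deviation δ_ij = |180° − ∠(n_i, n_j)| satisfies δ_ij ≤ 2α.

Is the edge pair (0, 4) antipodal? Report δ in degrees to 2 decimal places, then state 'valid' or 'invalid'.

δ = 55.22°, valid

α = atan 0.6 = 30.96°;  2α = 61.93°
edge 0: e_0 = (-0.84, -2.50);  n_0 = (-0.9479, +0.3185)
edge 4: e_4 = (-1.25, +1.68);  n_4 = (+0.8023, +0.5969)
∠(n_0, n_4) = 124.78°
δ = |180° − 124.78°| = 55.22°
55.22° ≤ 2α = 61.93°  →  valid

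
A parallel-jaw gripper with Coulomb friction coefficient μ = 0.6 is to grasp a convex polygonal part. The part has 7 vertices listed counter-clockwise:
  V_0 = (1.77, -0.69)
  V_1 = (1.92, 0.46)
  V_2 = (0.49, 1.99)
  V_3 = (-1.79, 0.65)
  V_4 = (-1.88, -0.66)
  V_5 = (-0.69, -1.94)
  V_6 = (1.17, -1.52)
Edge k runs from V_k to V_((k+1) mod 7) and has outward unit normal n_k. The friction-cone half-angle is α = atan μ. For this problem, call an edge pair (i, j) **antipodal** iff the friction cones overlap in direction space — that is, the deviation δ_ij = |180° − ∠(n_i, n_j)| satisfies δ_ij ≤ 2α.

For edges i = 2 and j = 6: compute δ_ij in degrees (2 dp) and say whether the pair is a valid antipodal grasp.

δ = 23.69°, valid

α = atan 0.6 = 30.96°;  2α = 61.93°
edge 2: e_2 = (-2.28, -1.34);  n_2 = (-0.5067, +0.8621)
edge 6: e_6 = (+0.60, +0.83);  n_6 = (+0.8104, -0.5858)
∠(n_2, n_6) = 156.31°
δ = |180° − 156.31°| = 23.69°
23.69° ≤ 2α = 61.93°  →  valid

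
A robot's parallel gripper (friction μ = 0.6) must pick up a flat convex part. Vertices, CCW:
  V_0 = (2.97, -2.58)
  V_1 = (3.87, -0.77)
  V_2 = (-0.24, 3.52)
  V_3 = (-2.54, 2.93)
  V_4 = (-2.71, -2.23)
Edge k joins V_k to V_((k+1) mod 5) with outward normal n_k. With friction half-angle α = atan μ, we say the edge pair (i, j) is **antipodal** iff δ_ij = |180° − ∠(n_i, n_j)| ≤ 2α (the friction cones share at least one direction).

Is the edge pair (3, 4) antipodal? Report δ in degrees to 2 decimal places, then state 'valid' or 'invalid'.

α = atan 0.6 = 30.96°;  2α = 61.93°
edge 3: e_3 = (-0.17, -5.16);  n_3 = (-0.9995, +0.0329)
edge 4: e_4 = (+5.68, -0.35);  n_4 = (-0.0615, -0.9981)
∠(n_3, n_4) = 88.36°
δ = |180° − 88.36°| = 91.64°
91.64° > 2α = 61.93°  →  invalid

δ = 91.64°, invalid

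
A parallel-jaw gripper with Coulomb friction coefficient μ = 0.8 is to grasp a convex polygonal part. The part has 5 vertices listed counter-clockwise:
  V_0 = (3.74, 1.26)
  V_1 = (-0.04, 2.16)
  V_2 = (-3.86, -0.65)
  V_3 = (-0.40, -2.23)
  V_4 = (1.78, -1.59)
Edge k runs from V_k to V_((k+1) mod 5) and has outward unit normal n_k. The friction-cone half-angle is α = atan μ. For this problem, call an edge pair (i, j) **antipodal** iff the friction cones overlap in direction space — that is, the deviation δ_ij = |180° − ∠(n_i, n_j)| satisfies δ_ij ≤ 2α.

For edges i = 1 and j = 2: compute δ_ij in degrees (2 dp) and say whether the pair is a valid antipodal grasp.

α = atan 0.8 = 38.66°;  2α = 77.32°
edge 1: e_1 = (-3.82, -2.81);  n_1 = (-0.5926, +0.8055)
edge 2: e_2 = (+3.46, -1.58);  n_2 = (-0.4154, -0.9096)
∠(n_1, n_2) = 119.12°
δ = |180° − 119.12°| = 60.88°
60.88° ≤ 2α = 77.32°  →  valid

δ = 60.88°, valid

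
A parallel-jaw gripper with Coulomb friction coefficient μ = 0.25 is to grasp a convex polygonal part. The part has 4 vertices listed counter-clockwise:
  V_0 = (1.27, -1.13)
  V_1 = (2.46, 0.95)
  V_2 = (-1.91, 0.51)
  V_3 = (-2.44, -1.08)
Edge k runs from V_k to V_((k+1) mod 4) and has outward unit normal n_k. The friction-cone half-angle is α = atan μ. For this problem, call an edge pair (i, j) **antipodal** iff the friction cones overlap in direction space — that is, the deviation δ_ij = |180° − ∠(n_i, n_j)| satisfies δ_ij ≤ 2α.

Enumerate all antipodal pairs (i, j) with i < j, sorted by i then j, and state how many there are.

count = 2; pairs: (0,2), (1,3)

α = atan 0.25 = 14.04°;  2α = 28.07°
n_0 = (+0.8680, -0.4966)
n_1 = (-0.1002, +0.9950)
n_2 = (-0.9487, +0.3162)
n_3 = (-0.0135, -0.9999)
  (0,1): δ = 54.48°  ·
  (0,2): δ = 11.34°  ✓
  (0,3): δ = 119.00°  ·
  (1,2): δ = 114.18°  ·
  (1,3): δ = 6.52°  ✓
  (2,3): δ = 72.34°  ·
antipodal pairs: 2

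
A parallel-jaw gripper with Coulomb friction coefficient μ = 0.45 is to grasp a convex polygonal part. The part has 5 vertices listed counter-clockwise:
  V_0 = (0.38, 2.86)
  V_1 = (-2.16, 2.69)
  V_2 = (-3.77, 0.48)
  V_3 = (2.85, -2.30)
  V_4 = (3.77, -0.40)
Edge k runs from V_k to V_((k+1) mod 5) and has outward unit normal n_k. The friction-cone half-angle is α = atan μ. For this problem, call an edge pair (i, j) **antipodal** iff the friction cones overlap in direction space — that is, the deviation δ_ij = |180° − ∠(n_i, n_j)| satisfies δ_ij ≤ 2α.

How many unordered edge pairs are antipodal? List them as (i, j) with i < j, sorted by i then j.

α = atan 0.45 = 24.23°;  2α = 48.46°
n_0 = (-0.0668, +0.9978)
n_1 = (-0.8083, +0.5888)
n_2 = (-0.3872, -0.9220)
n_3 = (+0.9000, -0.4358)
n_4 = (+0.6932, +0.7208)
  (0,1): δ = 129.90°  ·
  (0,2): δ = 26.61°  ✓
  (0,3): δ = 60.33°  ·
  (0,4): δ = 132.29°  ·
  (1,2): δ = 76.71°  ·
  (1,3): δ = 10.24°  ✓
  (1,4): δ = 82.19°  ·
  (2,3): δ = 93.06°  ·
  (2,4): δ = 21.10°  ✓
  (3,4): δ = 108.04°  ·
antipodal pairs: 3

count = 3; pairs: (0,2), (1,3), (2,4)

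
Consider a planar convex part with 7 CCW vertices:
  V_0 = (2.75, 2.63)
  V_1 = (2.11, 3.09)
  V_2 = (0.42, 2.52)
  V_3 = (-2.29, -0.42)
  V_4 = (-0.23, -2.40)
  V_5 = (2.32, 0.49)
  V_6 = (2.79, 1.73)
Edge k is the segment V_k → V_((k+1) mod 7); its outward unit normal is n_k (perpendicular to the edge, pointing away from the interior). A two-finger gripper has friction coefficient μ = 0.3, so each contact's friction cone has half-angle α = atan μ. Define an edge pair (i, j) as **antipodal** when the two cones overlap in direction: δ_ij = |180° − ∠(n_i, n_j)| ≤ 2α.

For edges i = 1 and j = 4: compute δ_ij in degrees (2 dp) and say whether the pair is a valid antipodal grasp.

δ = 29.94°, valid

α = atan 0.3 = 16.70°;  2α = 33.40°
edge 1: e_1 = (-1.69, -0.57);  n_1 = (-0.3196, +0.9476)
edge 4: e_4 = (+2.55, +2.89);  n_4 = (+0.7498, -0.6616)
∠(n_1, n_4) = 150.06°
δ = |180° − 150.06°| = 29.94°
29.94° ≤ 2α = 33.40°  →  valid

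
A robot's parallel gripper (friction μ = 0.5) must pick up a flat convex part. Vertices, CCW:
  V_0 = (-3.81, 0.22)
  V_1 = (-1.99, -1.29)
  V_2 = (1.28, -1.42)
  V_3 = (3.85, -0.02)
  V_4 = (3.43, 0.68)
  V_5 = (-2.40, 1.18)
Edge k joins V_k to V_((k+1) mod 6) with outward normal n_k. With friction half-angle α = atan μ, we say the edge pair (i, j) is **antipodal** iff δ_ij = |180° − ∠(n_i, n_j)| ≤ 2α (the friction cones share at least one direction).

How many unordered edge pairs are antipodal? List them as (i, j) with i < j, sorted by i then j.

α = atan 0.5 = 26.57°;  2α = 53.13°
n_0 = (-0.6385, -0.7696)
n_1 = (-0.0397, -0.9992)
n_2 = (+0.4784, -0.8782)
n_3 = (+0.8575, +0.5145)
n_4 = (+0.0854, +0.9963)
n_5 = (-0.5628, +0.8266)
  (0,1): δ = 142.60°  ·
  (0,2): δ = 111.74°  ·
  (0,3): δ = 19.35°  ✓
  (0,4): δ = 34.78°  ✓
  (0,5): δ = 73.93°  ·
  (1,2): δ = 149.14°  ·
  (1,3): δ = 56.76°  ·
  (1,4): δ = 2.63°  ✓
  (1,5): δ = 36.53°  ✓
  (2,3): δ = 87.62°  ·
  (2,4): δ = 33.48°  ✓
  (2,5): δ = 5.67°  ✓
  (3,4): δ = 125.87°  ·
  (3,5): δ = 86.71°  ·
  (4,5): δ = 140.85°  ·
antipodal pairs: 6

count = 6; pairs: (0,3), (0,4), (1,4), (1,5), (2,4), (2,5)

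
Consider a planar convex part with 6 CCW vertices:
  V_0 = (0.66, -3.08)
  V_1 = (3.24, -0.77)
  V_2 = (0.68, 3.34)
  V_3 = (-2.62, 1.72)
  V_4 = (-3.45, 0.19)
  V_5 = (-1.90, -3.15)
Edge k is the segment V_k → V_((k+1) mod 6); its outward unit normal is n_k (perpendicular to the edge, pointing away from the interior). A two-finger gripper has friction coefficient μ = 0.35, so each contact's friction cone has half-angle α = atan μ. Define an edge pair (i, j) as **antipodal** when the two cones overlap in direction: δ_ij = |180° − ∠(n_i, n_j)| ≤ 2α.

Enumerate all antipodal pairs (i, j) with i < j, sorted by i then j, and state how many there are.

count = 4; pairs: (0,2), (0,3), (1,4), (2,5)

α = atan 0.35 = 19.29°;  2α = 38.58°
n_0 = (+0.6670, -0.7450)
n_1 = (+0.8488, +0.5287)
n_2 = (-0.4407, +0.8977)
n_3 = (-0.8790, +0.4768)
n_4 = (-0.9071, -0.4210)
n_5 = (+0.0273, -0.9996)
  (0,1): δ = 99.92°  ·
  (0,2): δ = 15.69°  ✓
  (0,3): δ = 19.68°  ✓
  (0,4): δ = 73.06°  ·
  (0,5): δ = 139.73°  ·
  (1,2): δ = 95.77°  ·
  (1,3): δ = 60.40°  ·
  (1,4): δ = 7.02°  ✓
  (1,5): δ = 59.65°  ·
  (2,3): δ = 144.63°  ·
  (2,4): δ = 91.25°  ·
  (2,5): δ = 24.58°  ✓
  (3,4): δ = 126.63°  ·
  (3,5): δ = 59.95°  ·
  (4,5): δ = 113.33°  ·
antipodal pairs: 4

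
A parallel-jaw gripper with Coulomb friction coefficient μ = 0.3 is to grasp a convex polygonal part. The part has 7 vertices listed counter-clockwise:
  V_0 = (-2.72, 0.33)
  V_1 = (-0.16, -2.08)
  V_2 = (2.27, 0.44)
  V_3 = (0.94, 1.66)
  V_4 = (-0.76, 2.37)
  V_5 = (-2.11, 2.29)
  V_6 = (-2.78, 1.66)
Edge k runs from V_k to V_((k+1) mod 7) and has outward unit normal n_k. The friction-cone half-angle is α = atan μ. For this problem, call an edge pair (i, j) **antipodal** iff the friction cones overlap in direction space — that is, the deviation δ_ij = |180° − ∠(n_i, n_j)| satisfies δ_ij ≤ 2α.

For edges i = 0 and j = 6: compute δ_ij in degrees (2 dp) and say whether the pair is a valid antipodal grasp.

α = atan 0.3 = 16.70°;  2α = 33.40°
edge 0: e_0 = (+2.56, -2.41);  n_0 = (-0.6855, -0.7281)
edge 6: e_6 = (+0.06, -1.33);  n_6 = (-0.9990, -0.0451)
∠(n_0, n_6) = 44.15°
δ = |180° − 44.15°| = 135.85°
135.85° > 2α = 33.40°  →  invalid

δ = 135.85°, invalid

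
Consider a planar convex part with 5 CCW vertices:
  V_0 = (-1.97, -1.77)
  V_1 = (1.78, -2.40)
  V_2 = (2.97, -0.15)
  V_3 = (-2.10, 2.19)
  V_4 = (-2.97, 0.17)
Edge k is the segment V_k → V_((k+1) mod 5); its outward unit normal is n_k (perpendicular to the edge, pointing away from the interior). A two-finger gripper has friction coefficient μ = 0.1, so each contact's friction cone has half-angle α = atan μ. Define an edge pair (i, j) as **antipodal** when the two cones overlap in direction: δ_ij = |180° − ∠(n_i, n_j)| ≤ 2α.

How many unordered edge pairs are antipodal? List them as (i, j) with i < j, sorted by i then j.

count = 1; pairs: (1,3)

α = atan 0.1 = 5.71°;  2α = 11.42°
n_0 = (-0.1657, -0.9862)
n_1 = (+0.8840, -0.4675)
n_2 = (+0.4191, +0.9080)
n_3 = (-0.9184, +0.3956)
n_4 = (-0.8889, -0.4582)
  (0,1): δ = 108.34°  ·
  (0,2): δ = 15.24°  ·
  (0,3): δ = 76.24°  ·
  (0,4): δ = 126.81°  ·
  (1,2): δ = 86.90°  ·
  (1,3): δ = 4.57°  ✓
  (1,4): δ = 55.14°  ·
  (2,3): δ = 88.53°  ·
  (2,4): δ = 37.96°  ·
  (3,4): δ = 129.43°  ·
antipodal pairs: 1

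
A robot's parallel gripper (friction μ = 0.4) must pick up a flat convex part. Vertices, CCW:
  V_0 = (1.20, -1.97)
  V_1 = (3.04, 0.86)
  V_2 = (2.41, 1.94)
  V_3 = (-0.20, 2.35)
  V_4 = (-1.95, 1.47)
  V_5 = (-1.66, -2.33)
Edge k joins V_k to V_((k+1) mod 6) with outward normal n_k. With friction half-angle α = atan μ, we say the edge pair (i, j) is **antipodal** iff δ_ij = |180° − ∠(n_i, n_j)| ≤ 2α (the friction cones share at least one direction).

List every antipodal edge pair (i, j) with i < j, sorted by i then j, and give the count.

count = 5; pairs: (0,3), (0,4), (1,4), (2,5), (3,5)

α = atan 0.4 = 21.80°;  2α = 43.60°
n_0 = (+0.8384, -0.5451)
n_1 = (+0.8638, +0.5039)
n_2 = (+0.1552, +0.9879)
n_3 = (-0.4493, +0.8934)
n_4 = (-0.9971, -0.0761)
n_5 = (+0.1249, -0.9922)
  (0,1): δ = 116.71°  ·
  (0,2): δ = 65.90°  ·
  (0,3): δ = 30.27°  ✓
  (0,4): δ = 37.40°  ✓
  (0,5): δ = 130.21°  ·
  (1,2): δ = 129.18°  ·
  (1,3): δ = 93.56°  ·
  (1,4): δ = 25.89°  ✓
  (1,5): δ = 66.92°  ·
  (2,3): δ = 144.38°  ·
  (2,4): δ = 76.71°  ·
  (2,5): δ = 16.10°  ✓
  (3,4): δ = 112.33°  ·
  (3,5): δ = 19.52°  ✓
  (4,5): δ = 87.19°  ·
antipodal pairs: 5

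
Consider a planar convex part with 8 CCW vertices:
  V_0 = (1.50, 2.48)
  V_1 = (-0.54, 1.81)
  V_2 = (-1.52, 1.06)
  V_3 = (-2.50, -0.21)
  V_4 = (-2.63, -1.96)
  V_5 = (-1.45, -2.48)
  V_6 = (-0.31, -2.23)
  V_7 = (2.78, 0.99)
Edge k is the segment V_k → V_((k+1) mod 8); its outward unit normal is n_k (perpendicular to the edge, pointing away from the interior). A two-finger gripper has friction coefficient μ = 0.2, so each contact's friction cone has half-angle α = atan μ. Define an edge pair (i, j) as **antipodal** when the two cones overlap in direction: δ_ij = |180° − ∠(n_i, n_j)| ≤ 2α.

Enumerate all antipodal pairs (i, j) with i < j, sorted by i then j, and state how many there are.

α = atan 0.2 = 11.31°;  2α = 22.62°
n_0 = (-0.3120, +0.9501)
n_1 = (-0.6078, +0.7941)
n_2 = (-0.7917, +0.6109)
n_3 = (-0.9973, +0.0741)
n_4 = (-0.4033, -0.9151)
n_5 = (+0.2142, -0.9768)
n_6 = (+0.7215, -0.6924)
n_7 = (+0.7585, +0.6516)
  (0,1): δ = 160.75°  ·
  (0,2): δ = 145.84°  ·
  (0,3): δ = 112.43°  ·
  (0,4): δ = 41.96°  ·
  (0,5): δ = 5.81°  ✓
  (0,6): δ = 28.00°  ·
  (0,7): δ = 112.48°  ·
  (1,2): δ = 165.08°  ·
  (1,3): δ = 131.68°  ·
  (1,4): δ = 61.21°  ·
  (1,5): δ = 25.06°  ·
  (1,6): δ = 8.75°  ✓
  (1,7): δ = 93.24°  ·
  (2,3): δ = 146.59°  ·
  (2,4): δ = 76.13°  ·
  (2,5): δ = 39.98°  ·
  (2,6): δ = 6.16°  ✓
  (2,7): δ = 78.32°  ·
  (3,4): δ = 109.53°  ·
  (3,5): δ = 73.38°  ·
  (3,6): δ = 39.57°  ·
  (3,7): δ = 44.91°  ·
  (4,5): δ = 143.85°  ·
  (4,6): δ = 110.04°  ·
  (4,7): δ = 25.55°  ·
  (5,6): δ = 146.19°  ·
  (5,7): δ = 61.70°  ·
  (6,7): δ = 95.52°  ·
antipodal pairs: 3

count = 3; pairs: (0,5), (1,6), (2,6)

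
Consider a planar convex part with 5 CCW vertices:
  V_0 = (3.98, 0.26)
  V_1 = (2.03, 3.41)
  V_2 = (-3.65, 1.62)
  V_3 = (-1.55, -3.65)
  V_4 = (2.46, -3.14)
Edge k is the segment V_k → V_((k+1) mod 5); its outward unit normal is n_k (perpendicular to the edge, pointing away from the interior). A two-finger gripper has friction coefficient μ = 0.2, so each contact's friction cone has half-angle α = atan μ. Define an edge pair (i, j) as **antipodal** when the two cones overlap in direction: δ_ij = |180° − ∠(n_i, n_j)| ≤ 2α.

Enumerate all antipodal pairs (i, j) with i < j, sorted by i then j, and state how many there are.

α = atan 0.2 = 11.31°;  2α = 22.62°
n_0 = (+0.8503, +0.5264)
n_1 = (-0.3006, +0.9538)
n_2 = (-0.9290, -0.3702)
n_3 = (+0.1262, -0.9920)
n_4 = (+0.9129, -0.4081)
  (0,1): δ = 104.27°  ·
  (0,2): δ = 10.03°  ✓
  (0,3): δ = 65.49°  ·
  (0,4): δ = 124.15°  ·
  (1,2): δ = 85.77°  ·
  (1,3): δ = 10.24°  ✓
  (1,4): δ = 48.42°  ·
  (2,3): δ = 104.48°  ·
  (2,4): δ = 45.81°  ·
  (3,4): δ = 121.34°  ·
antipodal pairs: 2

count = 2; pairs: (0,2), (1,3)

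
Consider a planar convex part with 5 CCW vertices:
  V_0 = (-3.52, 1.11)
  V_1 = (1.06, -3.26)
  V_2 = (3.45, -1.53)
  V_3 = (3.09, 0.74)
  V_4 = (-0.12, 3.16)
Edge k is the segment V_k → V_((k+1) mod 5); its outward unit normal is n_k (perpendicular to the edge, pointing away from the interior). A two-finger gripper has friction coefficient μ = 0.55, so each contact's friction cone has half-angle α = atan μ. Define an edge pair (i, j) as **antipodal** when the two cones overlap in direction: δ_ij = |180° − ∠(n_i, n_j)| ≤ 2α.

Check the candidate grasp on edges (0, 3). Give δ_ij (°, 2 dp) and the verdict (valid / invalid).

α = atan 0.55 = 28.81°;  2α = 57.62°
edge 0: e_0 = (+4.58, -4.37);  n_0 = (-0.6903, -0.7235)
edge 3: e_3 = (-3.21, +2.42);  n_3 = (+0.6020, +0.7985)
∠(n_0, n_3) = 173.36°
δ = |180° − 173.36°| = 6.64°
6.64° ≤ 2α = 57.62°  →  valid

δ = 6.64°, valid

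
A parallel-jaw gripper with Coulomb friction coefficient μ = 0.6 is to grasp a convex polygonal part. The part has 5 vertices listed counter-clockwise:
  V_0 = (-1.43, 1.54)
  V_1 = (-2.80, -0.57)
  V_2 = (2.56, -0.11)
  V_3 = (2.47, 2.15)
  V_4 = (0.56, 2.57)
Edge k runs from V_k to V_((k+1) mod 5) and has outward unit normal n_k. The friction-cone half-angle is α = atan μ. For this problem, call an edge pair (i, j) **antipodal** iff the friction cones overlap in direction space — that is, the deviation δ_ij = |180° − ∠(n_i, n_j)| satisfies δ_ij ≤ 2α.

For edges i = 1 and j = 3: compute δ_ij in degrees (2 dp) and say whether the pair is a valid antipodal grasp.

α = atan 0.6 = 30.96°;  2α = 61.93°
edge 1: e_1 = (+5.36, +0.46);  n_1 = (+0.0855, -0.9963)
edge 3: e_3 = (-1.91, +0.42);  n_3 = (+0.2148, +0.9767)
∠(n_1, n_3) = 162.69°
δ = |180° − 162.69°| = 17.31°
17.31° ≤ 2α = 61.93°  →  valid

δ = 17.31°, valid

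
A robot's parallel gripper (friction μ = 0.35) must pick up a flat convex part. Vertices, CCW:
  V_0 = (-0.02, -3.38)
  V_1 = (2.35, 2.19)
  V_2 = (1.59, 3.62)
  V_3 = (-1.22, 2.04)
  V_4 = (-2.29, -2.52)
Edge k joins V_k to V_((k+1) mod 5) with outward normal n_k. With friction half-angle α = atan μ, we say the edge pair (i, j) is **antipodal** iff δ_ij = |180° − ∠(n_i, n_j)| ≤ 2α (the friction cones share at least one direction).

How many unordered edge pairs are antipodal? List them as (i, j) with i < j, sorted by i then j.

α = atan 0.35 = 19.29°;  2α = 38.58°
n_0 = (+0.9202, -0.3915)
n_1 = (+0.8830, +0.4693)
n_2 = (-0.4901, +0.8717)
n_3 = (-0.9736, +0.2284)
n_4 = (-0.3543, -0.9351)
  (0,1): δ = 128.96°  ·
  (0,2): δ = 37.60°  ✓
  (0,3): δ = 9.84°  ✓
  (0,4): δ = 92.30°  ·
  (1,2): δ = 88.64°  ·
  (1,3): δ = 41.19°  ·
  (1,4): δ = 41.26°  ·
  (2,3): δ = 132.55°  ·
  (2,4): δ = 50.10°  ·
  (3,4): δ = 97.54°  ·
antipodal pairs: 2

count = 2; pairs: (0,2), (0,3)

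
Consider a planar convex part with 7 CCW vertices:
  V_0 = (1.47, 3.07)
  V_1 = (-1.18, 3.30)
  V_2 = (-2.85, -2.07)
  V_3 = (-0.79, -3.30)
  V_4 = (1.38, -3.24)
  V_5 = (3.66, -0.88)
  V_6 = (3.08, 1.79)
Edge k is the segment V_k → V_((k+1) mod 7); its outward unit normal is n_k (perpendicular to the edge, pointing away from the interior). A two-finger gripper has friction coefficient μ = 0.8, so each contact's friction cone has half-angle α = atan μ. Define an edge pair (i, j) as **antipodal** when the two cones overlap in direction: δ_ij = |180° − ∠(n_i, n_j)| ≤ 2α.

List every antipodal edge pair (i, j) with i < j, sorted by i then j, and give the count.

α = atan 0.8 = 38.66°;  2α = 77.32°
n_0 = (+0.0865, +0.9963)
n_1 = (-0.9549, +0.2970)
n_2 = (-0.5127, -0.8586)
n_3 = (+0.0276, -0.9996)
n_4 = (+0.7192, -0.6948)
n_5 = (+0.9772, +0.2123)
n_6 = (+0.6223, +0.7828)
  (0,1): δ = 102.31°  ·
  (0,2): δ = 25.88°  ✓
  (0,3): δ = 6.54°  ✓
  (0,4): δ = 50.95°  ✓
  (0,5): δ = 107.22°  ·
  (0,6): δ = 146.47°  ·
  (1,2): δ = 103.57°  ·
  (1,3): δ = 71.14°  ✓
  (1,4): δ = 26.74°  ✓
  (1,5): δ = 29.53°  ✓
  (1,6): δ = 68.79°  ✓
  (2,3): δ = 147.58°  ·
  (2,4): δ = 103.17°  ·
  (2,5): δ = 46.90°  ✓
  (2,6): δ = 7.64°  ✓
  (3,4): δ = 135.60°  ·
  (3,5): δ = 79.33°  ·
  (3,6): δ = 40.07°  ✓
  (4,5): δ = 123.73°  ·
  (4,6): δ = 84.47°  ·
  (5,6): δ = 140.74°  ·
antipodal pairs: 10

count = 10; pairs: (0,2), (0,3), (0,4), (1,3), (1,4), (1,5), (1,6), (2,5), (2,6), (3,6)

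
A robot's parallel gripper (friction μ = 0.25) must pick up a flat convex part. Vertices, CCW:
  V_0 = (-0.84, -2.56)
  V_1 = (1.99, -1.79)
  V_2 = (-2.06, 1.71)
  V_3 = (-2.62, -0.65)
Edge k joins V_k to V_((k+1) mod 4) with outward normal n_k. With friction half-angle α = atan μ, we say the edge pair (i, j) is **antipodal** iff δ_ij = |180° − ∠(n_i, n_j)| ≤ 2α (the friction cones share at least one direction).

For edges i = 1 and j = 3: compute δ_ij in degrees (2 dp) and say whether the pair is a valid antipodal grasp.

δ = 6.18°, valid

α = atan 0.25 = 14.04°;  2α = 28.07°
edge 1: e_1 = (-4.05, +3.50);  n_1 = (+0.6539, +0.7566)
edge 3: e_3 = (+1.78, -1.91);  n_3 = (-0.7316, -0.6818)
∠(n_1, n_3) = 173.82°
δ = |180° − 173.82°| = 6.18°
6.18° ≤ 2α = 28.07°  →  valid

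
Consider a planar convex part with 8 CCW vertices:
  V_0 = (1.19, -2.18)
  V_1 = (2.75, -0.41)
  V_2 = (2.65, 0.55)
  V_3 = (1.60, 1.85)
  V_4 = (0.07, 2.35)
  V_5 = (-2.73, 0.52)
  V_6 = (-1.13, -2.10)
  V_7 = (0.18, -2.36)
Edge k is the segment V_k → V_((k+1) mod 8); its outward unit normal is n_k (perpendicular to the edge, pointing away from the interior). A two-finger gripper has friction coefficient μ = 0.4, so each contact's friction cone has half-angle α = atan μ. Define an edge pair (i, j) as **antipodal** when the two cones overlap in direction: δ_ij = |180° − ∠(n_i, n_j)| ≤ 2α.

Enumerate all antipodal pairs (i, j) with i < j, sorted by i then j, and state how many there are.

α = atan 0.4 = 21.80°;  2α = 43.60°
n_0 = (+0.7502, -0.6612)
n_1 = (+0.9946, +0.1036)
n_2 = (+0.7779, +0.6283)
n_3 = (+0.3106, +0.9505)
n_4 = (-0.5471, +0.8371)
n_5 = (-0.8534, -0.5212)
n_6 = (-0.1947, -0.9809)
n_7 = (+0.1755, -0.9845)
  (0,1): δ = 132.66°  ·
  (0,2): δ = 99.68°  ·
  (0,3): δ = 66.71°  ·
  (0,4): δ = 15.44°  ✓
  (0,5): δ = 72.80°  ·
  (0,6): δ = 120.17°  ·
  (0,7): δ = 141.50°  ·
  (1,2): δ = 147.02°  ·
  (1,3): δ = 114.04°  ·
  (1,4): δ = 62.78°  ·
  (1,5): δ = 25.47°  ✓
  (1,6): δ = 72.83°  ·
  (1,7): δ = 94.16°  ·
  (2,3): δ = 147.02°  ·
  (2,4): δ = 95.76°  ·
  (2,5): δ = 7.52°  ✓
  (2,6): δ = 39.85°  ✓
  (2,7): δ = 61.18°  ·
  (3,4): δ = 128.74°  ·
  (3,5): δ = 40.49°  ✓
  (3,6): δ = 6.87°  ✓
  (3,7): δ = 28.20°  ✓
  (4,5): δ = 91.76°  ·
  (4,6): δ = 44.39°  ·
  (4,7): δ = 23.06°  ✓
  (5,6): δ = 132.64°  ·
  (5,7): δ = 111.31°  ·
  (6,7): δ = 158.67°  ·
antipodal pairs: 8

count = 8; pairs: (0,4), (1,5), (2,5), (2,6), (3,5), (3,6), (3,7), (4,7)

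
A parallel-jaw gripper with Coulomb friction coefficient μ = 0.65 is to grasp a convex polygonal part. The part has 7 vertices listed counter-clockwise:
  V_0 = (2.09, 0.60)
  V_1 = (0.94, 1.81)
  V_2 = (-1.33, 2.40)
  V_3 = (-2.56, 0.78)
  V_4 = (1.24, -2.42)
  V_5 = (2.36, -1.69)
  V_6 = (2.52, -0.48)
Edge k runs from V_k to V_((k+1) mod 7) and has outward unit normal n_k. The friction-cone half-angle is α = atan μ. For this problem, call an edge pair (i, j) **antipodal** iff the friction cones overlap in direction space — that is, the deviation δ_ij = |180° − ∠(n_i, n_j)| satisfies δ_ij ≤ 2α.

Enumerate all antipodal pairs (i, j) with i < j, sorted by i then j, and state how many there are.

α = atan 0.65 = 33.02°;  2α = 66.05°
n_0 = (+0.7248, +0.6889)
n_1 = (+0.2516, +0.9678)
n_2 = (-0.7964, +0.6047)
n_3 = (-0.6441, -0.7649)
n_4 = (+0.5460, -0.8378)
n_5 = (+0.9914, -0.1311)
n_6 = (+0.9291, +0.3699)
  (0,1): δ = 148.11°  ·
  (0,2): δ = 80.75°  ·
  (0,3): δ = 6.36°  ✓
  (0,4): δ = 79.55°  ·
  (0,5): δ = 128.92°  ·
  (0,6): δ = 158.17°  ·
  (1,2): δ = 112.64°  ·
  (1,3): δ = 25.53°  ✓
  (1,4): δ = 47.67°  ✓
  (1,5): δ = 97.04°  ·
  (1,6): δ = 126.28°  ·
  (2,3): δ = 92.89°  ·
  (2,4): δ = 19.70°  ✓
  (2,5): δ = 29.68°  ✓
  (2,6): δ = 58.92°  ✓
  (3,4): δ = 106.80°  ·
  (3,5): δ = 57.43°  ✓
  (3,6): δ = 28.19°  ✓
  (4,5): δ = 130.63°  ·
  (4,6): δ = 101.39°  ·
  (5,6): δ = 150.76°  ·
antipodal pairs: 8

count = 8; pairs: (0,3), (1,3), (1,4), (2,4), (2,5), (2,6), (3,5), (3,6)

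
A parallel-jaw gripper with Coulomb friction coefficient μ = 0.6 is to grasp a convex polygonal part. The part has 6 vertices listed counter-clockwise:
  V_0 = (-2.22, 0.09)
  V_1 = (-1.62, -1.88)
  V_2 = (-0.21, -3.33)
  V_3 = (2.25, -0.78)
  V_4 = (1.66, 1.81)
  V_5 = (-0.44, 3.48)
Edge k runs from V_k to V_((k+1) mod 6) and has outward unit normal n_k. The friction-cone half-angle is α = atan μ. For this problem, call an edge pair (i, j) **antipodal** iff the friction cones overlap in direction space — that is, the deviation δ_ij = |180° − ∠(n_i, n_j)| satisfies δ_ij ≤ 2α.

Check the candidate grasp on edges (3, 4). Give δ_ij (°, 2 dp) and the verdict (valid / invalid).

α = atan 0.6 = 30.96°;  2α = 61.93°
edge 3: e_3 = (-0.59, +2.59);  n_3 = (+0.9750, +0.2221)
edge 4: e_4 = (-2.10, +1.67);  n_4 = (+0.6224, +0.7827)
∠(n_3, n_4) = 38.67°
δ = |180° − 38.67°| = 141.33°
141.33° > 2α = 61.93°  →  invalid

δ = 141.33°, invalid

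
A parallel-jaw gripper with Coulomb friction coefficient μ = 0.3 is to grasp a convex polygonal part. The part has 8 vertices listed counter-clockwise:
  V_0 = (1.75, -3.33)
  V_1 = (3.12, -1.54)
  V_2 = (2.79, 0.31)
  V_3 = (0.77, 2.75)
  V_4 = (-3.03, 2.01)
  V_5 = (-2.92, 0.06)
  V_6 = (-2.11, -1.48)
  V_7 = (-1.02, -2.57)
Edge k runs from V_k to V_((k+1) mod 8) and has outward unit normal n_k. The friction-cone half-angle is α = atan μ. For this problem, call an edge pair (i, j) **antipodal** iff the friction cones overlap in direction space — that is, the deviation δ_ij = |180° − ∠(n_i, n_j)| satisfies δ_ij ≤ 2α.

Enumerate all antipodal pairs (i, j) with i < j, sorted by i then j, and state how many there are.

α = atan 0.3 = 16.70°;  2α = 33.40°
n_0 = (+0.7941, -0.6078)
n_1 = (+0.9845, +0.1756)
n_2 = (+0.7703, +0.6377)
n_3 = (-0.1911, +0.9816)
n_4 = (-0.9984, -0.0563)
n_5 = (-0.8850, -0.4655)
n_6 = (-0.7071, -0.7071)
n_7 = (-0.2646, -0.9644)
  (0,1): δ = 132.46°  ·
  (0,2): δ = 102.95°  ·
  (0,3): δ = 41.55°  ·
  (0,4): δ = 40.66°  ·
  (0,5): δ = 65.17°  ·
  (0,6): δ = 82.43°  ·
  (0,7): δ = 112.09°  ·
  (1,2): δ = 150.49°  ·
  (1,3): δ = 89.09°  ·
  (1,4): δ = 6.89°  ✓
  (1,5): δ = 17.63°  ✓
  (1,6): δ = 34.89°  ·
  (1,7): δ = 64.54°  ·
  (2,3): δ = 118.60°  ·
  (2,4): δ = 36.39°  ·
  (2,5): δ = 11.88°  ✓
  (2,6): δ = 5.38°  ✓
  (2,7): δ = 35.04°  ·
  (3,4): δ = 97.79°  ·
  (3,5): δ = 73.28°  ·
  (3,6): δ = 56.02°  ·
  (3,7): δ = 26.36°  ✓
  (4,5): δ = 155.49°  ·
  (4,6): δ = 138.23°  ·
  (4,7): δ = 108.57°  ·
  (5,6): δ = 162.74°  ·
  (5,7): δ = 133.09°  ·
  (6,7): δ = 150.34°  ·
antipodal pairs: 5

count = 5; pairs: (1,4), (1,5), (2,5), (2,6), (3,7)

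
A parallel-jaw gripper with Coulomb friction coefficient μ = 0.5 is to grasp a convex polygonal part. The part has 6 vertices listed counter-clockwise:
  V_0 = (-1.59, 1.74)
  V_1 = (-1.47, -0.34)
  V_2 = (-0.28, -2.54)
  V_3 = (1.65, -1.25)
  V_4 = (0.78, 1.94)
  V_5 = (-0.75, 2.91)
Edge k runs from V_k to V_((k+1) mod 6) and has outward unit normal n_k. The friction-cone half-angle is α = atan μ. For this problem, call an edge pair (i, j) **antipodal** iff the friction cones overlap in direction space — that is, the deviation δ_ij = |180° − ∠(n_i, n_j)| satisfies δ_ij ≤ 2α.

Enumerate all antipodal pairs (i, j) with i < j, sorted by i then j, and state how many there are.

count = 5; pairs: (0,3), (1,3), (1,4), (2,5), (3,5)

α = atan 0.5 = 26.57°;  2α = 53.13°
n_0 = (-0.9983, -0.0576)
n_1 = (-0.8796, -0.4758)
n_2 = (+0.5557, -0.8314)
n_3 = (+0.9648, +0.2631)
n_4 = (+0.5354, +0.8446)
n_5 = (-0.8123, +0.5832)
  (0,1): δ = 154.89°  ·
  (0,2): δ = 59.54°  ·
  (0,3): δ = 11.95°  ✓
  (0,4): δ = 54.32°  ·
  (0,5): δ = 141.02°  ·
  (1,2): δ = 84.65°  ·
  (1,3): δ = 13.15°  ✓
  (1,4): δ = 29.22°  ✓
  (1,5): δ = 115.91°  ·
  (2,3): δ = 108.50°  ·
  (2,4): δ = 66.13°  ·
  (2,5): δ = 20.57°  ✓
  (3,4): δ = 137.63°  ·
  (3,5): δ = 50.93°  ✓
  (4,5): δ = 93.30°  ·
antipodal pairs: 5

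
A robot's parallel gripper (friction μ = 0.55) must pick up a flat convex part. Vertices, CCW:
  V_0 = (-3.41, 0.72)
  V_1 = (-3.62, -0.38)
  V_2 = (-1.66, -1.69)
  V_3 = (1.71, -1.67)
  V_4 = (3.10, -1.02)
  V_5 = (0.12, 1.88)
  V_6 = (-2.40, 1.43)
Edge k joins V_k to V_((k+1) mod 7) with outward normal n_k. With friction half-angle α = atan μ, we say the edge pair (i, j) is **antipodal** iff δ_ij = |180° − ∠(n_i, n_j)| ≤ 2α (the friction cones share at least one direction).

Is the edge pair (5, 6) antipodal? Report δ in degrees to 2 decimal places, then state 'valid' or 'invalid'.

α = atan 0.55 = 28.81°;  2α = 57.62°
edge 5: e_5 = (-2.52, -0.45);  n_5 = (-0.1758, +0.9844)
edge 6: e_6 = (-1.01, -0.71);  n_6 = (-0.5751, +0.8181)
∠(n_5, n_6) = 24.98°
δ = |180° − 24.98°| = 155.02°
155.02° > 2α = 57.62°  →  invalid

δ = 155.02°, invalid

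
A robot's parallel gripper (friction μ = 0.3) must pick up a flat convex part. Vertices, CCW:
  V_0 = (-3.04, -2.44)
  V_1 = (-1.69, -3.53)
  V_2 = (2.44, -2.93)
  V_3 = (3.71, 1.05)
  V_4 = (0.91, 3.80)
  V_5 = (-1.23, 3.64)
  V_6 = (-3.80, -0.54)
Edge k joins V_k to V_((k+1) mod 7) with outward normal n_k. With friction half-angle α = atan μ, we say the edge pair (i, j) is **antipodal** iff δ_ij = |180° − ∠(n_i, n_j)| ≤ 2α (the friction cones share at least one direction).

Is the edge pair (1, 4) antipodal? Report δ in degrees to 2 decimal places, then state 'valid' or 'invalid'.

δ = 3.99°, valid

α = atan 0.3 = 16.70°;  2α = 33.40°
edge 1: e_1 = (+4.13, +0.60);  n_1 = (+0.1438, -0.9896)
edge 4: e_4 = (-2.14, -0.16);  n_4 = (-0.0746, +0.9972)
∠(n_1, n_4) = 176.01°
δ = |180° − 176.01°| = 3.99°
3.99° ≤ 2α = 33.40°  →  valid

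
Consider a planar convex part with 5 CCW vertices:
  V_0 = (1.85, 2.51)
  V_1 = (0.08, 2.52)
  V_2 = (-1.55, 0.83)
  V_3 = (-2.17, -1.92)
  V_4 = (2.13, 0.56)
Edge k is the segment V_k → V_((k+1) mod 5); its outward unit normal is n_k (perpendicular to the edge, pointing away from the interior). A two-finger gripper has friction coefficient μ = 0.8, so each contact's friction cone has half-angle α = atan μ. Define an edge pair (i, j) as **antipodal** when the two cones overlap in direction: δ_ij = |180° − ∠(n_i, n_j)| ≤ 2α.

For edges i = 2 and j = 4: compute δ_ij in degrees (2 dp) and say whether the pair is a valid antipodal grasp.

δ = 20.88°, valid

α = atan 0.8 = 38.66°;  2α = 77.32°
edge 2: e_2 = (-0.62, -2.75);  n_2 = (-0.9755, +0.2199)
edge 4: e_4 = (-0.28, +1.95);  n_4 = (+0.9898, +0.1421)
∠(n_2, n_4) = 159.12°
δ = |180° − 159.12°| = 20.88°
20.88° ≤ 2α = 77.32°  →  valid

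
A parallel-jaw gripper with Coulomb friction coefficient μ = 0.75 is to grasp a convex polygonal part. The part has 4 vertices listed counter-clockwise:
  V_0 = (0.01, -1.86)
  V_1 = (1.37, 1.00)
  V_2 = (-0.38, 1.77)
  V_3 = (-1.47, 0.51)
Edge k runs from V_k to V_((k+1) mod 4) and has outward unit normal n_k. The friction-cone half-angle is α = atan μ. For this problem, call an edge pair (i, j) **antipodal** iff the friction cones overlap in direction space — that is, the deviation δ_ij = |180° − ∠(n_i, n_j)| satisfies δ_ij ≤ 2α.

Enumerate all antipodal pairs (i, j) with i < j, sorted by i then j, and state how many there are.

count = 3; pairs: (0,2), (0,3), (1,3)

α = atan 0.75 = 36.87°;  2α = 73.74°
n_0 = (+0.9031, -0.4294)
n_1 = (+0.4027, +0.9153)
n_2 = (-0.7563, +0.6542)
n_3 = (-0.8482, -0.5297)
  (0,1): δ = 88.32°  ·
  (0,2): δ = 15.43°  ✓
  (0,3): δ = 57.42°  ✓
  (1,2): δ = 107.11°  ·
  (1,3): δ = 34.27°  ✓
  (2,3): δ = 107.15°  ·
antipodal pairs: 3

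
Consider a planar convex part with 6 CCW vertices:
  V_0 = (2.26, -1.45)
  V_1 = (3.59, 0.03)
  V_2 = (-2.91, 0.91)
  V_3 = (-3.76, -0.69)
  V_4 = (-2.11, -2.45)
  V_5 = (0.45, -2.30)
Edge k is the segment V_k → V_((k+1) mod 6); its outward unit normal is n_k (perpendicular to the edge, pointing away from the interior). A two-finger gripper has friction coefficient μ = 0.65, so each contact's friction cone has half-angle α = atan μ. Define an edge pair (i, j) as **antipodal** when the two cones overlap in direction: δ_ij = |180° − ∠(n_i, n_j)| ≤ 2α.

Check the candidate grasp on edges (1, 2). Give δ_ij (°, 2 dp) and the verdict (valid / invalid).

δ = 110.27°, invalid

α = atan 0.65 = 33.02°;  2α = 66.05°
edge 1: e_1 = (-6.50, +0.88);  n_1 = (+0.1342, +0.9910)
edge 2: e_2 = (-0.85, -1.60);  n_2 = (-0.8831, +0.4692)
∠(n_1, n_2) = 69.73°
δ = |180° − 69.73°| = 110.27°
110.27° > 2α = 66.05°  →  invalid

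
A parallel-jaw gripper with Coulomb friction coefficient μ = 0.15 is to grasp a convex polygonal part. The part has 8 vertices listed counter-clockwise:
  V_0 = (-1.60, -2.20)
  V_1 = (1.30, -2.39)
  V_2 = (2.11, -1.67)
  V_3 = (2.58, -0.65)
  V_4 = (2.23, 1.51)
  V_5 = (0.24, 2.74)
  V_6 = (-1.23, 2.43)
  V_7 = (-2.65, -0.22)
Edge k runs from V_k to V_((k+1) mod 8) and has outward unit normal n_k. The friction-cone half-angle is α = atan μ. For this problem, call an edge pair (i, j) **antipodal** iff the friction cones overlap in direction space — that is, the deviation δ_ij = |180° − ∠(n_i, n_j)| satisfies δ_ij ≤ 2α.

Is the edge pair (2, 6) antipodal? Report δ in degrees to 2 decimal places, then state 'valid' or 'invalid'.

α = atan 0.15 = 8.53°;  2α = 17.06°
edge 2: e_2 = (+0.47, +1.02);  n_2 = (+0.9082, -0.4185)
edge 6: e_6 = (-1.42, -2.65);  n_6 = (-0.8814, +0.4723)
∠(n_2, n_6) = 176.55°
δ = |180° − 176.55°| = 3.45°
3.45° ≤ 2α = 17.06°  →  valid

δ = 3.45°, valid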